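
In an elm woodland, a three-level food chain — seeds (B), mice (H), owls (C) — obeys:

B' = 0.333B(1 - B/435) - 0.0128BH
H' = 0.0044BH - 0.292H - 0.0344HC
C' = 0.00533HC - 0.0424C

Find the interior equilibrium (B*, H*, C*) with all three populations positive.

From dC/dt = 0: 0.00533H* = 0.0424, so H* = 7.95.
From dB/dt = 0: 0.333(1 - B*/435) = 0.0128·7.95, giving B* = 435·(1 - 0.306) = 302.
From dH/dt = 0: 0.0044·302 - 0.292 = 0.0344C*, so C* = 1.04/0.0344 = 30.1.

B* ≈ 302, H* ≈ 7.95, C* ≈ 30.1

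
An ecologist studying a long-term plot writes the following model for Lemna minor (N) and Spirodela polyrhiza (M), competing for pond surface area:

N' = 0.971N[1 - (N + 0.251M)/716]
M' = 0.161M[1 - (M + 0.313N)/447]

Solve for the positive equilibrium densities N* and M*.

Setting both brackets to zero gives the nullclines N + 0.251M = 716 and 0.313N + M = 447.
Substituting M = 447 - 0.313N into the first: N(1 - 0.251·0.313) = 716 - 0.251·447.
So N* = 604/0.921 = 655, and then M* = 447 - 0.313·655 = 242.

N* ≈ 655, M* ≈ 242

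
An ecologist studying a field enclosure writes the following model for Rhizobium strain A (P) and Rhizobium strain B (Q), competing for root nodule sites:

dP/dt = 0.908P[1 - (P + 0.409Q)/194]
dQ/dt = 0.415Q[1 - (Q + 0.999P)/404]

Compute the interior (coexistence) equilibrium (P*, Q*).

Setting both brackets to zero gives the nullclines P + 0.409Q = 194 and 0.999P + Q = 404.
Substituting Q = 404 - 0.999P into the first: P(1 - 0.409·0.999) = 194 - 0.409·404.
So P* = 28.8/0.591 = 48.6, and then Q* = 404 - 0.999·48.6 = 355.

P* ≈ 48.6, Q* ≈ 355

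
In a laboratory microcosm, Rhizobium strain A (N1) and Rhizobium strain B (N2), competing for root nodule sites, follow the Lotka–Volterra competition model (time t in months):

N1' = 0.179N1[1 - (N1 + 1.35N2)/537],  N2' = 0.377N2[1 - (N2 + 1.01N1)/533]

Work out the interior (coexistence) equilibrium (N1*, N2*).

N1* ≈ 502, N2* ≈ 25.8

Setting both brackets to zero gives the nullclines N1 + 1.35N2 = 537 and 1.01N1 + N2 = 533.
Substituting N2 = 533 - 1.01N1 into the first: N1(1 - 1.35·1.01) = 537 - 1.35·533.
So N1* = -183/-0.364 = 502, and then N2* = 533 - 1.01·502 = 25.8.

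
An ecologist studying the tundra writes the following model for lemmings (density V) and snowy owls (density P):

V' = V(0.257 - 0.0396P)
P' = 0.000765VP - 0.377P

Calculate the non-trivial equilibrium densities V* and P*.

Set dP/dt = 0 with P > 0: 0.000765V - 0.377 = 0, so V* = 0.377/0.000765 = 493.
Set dV/dt = 0 with V > 0: 0.257 - 0.0396P = 0, so P* = 0.257/0.0396 = 6.49.

V* ≈ 493, P* ≈ 6.49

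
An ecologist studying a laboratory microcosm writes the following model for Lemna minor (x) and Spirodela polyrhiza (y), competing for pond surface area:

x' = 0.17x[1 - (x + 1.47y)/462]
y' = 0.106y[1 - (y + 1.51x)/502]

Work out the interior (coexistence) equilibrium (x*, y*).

Setting both brackets to zero gives the nullclines x + 1.47y = 462 and 1.51x + y = 502.
Substituting y = 502 - 1.51x into the first: x(1 - 1.47·1.51) = 462 - 1.47·502.
So x* = -276/-1.22 = 226, and then y* = 502 - 1.51·226 = 160.

x* ≈ 226, y* ≈ 160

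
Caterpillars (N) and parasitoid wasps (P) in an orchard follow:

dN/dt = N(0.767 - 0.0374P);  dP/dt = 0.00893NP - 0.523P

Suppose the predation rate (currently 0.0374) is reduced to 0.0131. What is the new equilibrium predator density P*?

At the interior fixed point, setting dN/dt = 0 with N > 0 fixes P* = (prey growth rate)/(NP coefficient) — independent of the other coefficients.
With the change, P* = 0.767/0.0131 = 58.5; it rises from 20.5.

P* ≈ 58.5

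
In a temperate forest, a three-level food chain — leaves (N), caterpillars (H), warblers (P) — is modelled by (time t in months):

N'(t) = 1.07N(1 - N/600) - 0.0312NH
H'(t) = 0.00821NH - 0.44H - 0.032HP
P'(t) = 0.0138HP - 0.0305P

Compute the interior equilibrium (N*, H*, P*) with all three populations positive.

N* ≈ 561, H* ≈ 2.21, P* ≈ 130

From dP/dt = 0: 0.0138H* = 0.0305, so H* = 2.21.
From dN/dt = 0: 1.07(1 - N*/600) = 0.0312·2.21, giving N* = 600·(1 - 0.0644) = 561.
From dH/dt = 0: 0.00821·561 - 0.44 = 0.032P*, so P* = 4.17/0.032 = 130.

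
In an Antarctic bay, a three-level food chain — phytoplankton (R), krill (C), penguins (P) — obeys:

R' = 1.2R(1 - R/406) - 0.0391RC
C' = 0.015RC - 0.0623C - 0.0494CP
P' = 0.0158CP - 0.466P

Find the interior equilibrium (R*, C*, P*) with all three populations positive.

From dP/dt = 0: 0.0158C* = 0.466, so C* = 29.5.
From dR/dt = 0: 1.2(1 - R*/406) = 0.0391·29.5, giving R* = 406·(1 - 0.961) = 15.8.
From dC/dt = 0: 0.015·15.8 - 0.0623 = 0.0494P*, so P* = 0.175/0.0494 = 3.55.

R* ≈ 15.8, C* ≈ 29.5, P* ≈ 3.55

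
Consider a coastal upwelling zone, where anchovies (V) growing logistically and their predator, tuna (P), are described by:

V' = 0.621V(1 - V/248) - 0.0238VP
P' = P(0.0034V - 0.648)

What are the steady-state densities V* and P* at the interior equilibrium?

From dP/dt = 0 with P > 0: 0.0034V* = 0.648, so V* = 191.
Substitute into dV/dt = 0: 0.621(1 - 191/248) = 0.0238P*.
The bracket is 0.231, giving P* = 0.144/0.0238 = 6.04.

V* ≈ 191, P* ≈ 6.04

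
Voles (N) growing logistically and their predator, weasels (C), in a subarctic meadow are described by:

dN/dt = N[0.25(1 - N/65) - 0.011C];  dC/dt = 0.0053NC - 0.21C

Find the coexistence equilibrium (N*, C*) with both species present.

N* ≈ 39.6, C* ≈ 8.87

From dC/dt = 0 with C > 0: 0.0053N* = 0.21, so N* = 39.6.
Substitute into dN/dt = 0: 0.25(1 - 39.6/65) = 0.011C*.
The bracket is 0.39, giving C* = 0.0976/0.011 = 8.87.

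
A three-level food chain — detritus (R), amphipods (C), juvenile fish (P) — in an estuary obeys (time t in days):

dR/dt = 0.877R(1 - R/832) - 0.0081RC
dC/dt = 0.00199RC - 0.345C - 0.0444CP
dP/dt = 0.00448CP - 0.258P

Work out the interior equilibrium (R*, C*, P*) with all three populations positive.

From dP/dt = 0: 0.00448C* = 0.258, so C* = 57.6.
From dR/dt = 0: 0.877(1 - R*/832) = 0.0081·57.6, giving R* = 832·(1 - 0.532) = 389.
From dC/dt = 0: 0.00199·389 - 0.345 = 0.0444P*, so P* = 0.43/0.0444 = 9.69.

R* ≈ 389, C* ≈ 57.6, P* ≈ 9.69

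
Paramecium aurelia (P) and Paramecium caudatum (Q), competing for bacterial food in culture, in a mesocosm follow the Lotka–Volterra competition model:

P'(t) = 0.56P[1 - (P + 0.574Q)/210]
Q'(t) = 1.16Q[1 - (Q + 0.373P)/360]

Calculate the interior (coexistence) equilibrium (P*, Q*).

P* ≈ 4.28, Q* ≈ 358

Setting both brackets to zero gives the nullclines P + 0.574Q = 210 and 0.373P + Q = 360.
Substituting Q = 360 - 0.373P into the first: P(1 - 0.574·0.373) = 210 - 0.574·360.
So P* = 3.36/0.786 = 4.28, and then Q* = 360 - 0.373·4.28 = 358.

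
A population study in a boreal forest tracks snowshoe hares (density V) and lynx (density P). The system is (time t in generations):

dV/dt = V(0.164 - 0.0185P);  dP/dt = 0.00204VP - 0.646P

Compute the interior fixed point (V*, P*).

V* ≈ 317, P* ≈ 8.86

Set dP/dt = 0 with P > 0: 0.00204V - 0.646 = 0, so V* = 0.646/0.00204 = 317.
Set dV/dt = 0 with V > 0: 0.164 - 0.0185P = 0, so P* = 0.164/0.0185 = 8.86.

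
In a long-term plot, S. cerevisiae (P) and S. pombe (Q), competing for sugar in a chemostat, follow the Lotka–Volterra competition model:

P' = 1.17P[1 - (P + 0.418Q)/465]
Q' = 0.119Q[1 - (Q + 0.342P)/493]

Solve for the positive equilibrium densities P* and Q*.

P* ≈ 302, Q* ≈ 390

Setting both brackets to zero gives the nullclines P + 0.418Q = 465 and 0.342P + Q = 493.
Substituting Q = 493 - 0.342P into the first: P(1 - 0.418·0.342) = 465 - 0.418·493.
So P* = 259/0.857 = 302, and then Q* = 493 - 0.342·302 = 390.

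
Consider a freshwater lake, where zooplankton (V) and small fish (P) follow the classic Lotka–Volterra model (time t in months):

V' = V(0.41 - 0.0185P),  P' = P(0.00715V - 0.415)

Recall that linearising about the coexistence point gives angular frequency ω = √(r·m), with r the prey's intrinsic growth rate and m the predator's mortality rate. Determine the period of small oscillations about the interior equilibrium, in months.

T ≈ 15.2 months

Here r = 0.41 and m = 0.415, so r·m = 0.17.
ω = √0.17 = 0.412 per month, hence T = 2π/ω ≈ 15.2 months.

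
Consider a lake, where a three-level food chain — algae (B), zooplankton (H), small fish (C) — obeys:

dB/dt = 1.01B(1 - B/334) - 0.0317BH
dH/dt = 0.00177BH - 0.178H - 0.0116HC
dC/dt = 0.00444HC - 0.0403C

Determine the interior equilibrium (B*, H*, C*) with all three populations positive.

B* ≈ 239, H* ≈ 9.08, C* ≈ 21.1

From dC/dt = 0: 0.00444H* = 0.0403, so H* = 9.08.
From dB/dt = 0: 1.01(1 - B*/334) = 0.0317·9.08, giving B* = 334·(1 - 0.285) = 239.
From dH/dt = 0: 0.00177·239 - 0.178 = 0.0116C*, so C* = 0.245/0.0116 = 21.1.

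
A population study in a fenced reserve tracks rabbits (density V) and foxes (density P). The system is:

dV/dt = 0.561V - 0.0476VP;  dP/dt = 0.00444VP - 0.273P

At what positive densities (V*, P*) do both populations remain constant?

V* ≈ 61.5, P* ≈ 11.8

Set dP/dt = 0 with P > 0: 0.00444V - 0.273 = 0, so V* = 0.273/0.00444 = 61.5.
Set dV/dt = 0 with V > 0: 0.561 - 0.0476P = 0, so P* = 0.561/0.0476 = 11.8.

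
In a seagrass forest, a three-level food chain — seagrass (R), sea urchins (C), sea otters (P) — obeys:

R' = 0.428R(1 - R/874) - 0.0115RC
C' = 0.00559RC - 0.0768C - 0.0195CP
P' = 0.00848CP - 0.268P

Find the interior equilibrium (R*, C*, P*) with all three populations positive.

From dP/dt = 0: 0.00848C* = 0.268, so C* = 31.6.
From dR/dt = 0: 0.428(1 - R*/874) = 0.0115·31.6, giving R* = 874·(1 - 0.849) = 132.
From dC/dt = 0: 0.00559·132 - 0.0768 = 0.0195P*, so P* = 0.66/0.0195 = 33.9.

R* ≈ 132, C* ≈ 31.6, P* ≈ 33.9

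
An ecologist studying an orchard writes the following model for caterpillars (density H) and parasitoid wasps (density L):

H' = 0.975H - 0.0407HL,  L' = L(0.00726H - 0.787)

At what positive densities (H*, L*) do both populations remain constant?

H* ≈ 108, L* ≈ 24

Set dL/dt = 0 with L > 0: 0.00726H - 0.787 = 0, so H* = 0.787/0.00726 = 108.
Set dH/dt = 0 with H > 0: 0.975 - 0.0407L = 0, so L* = 0.975/0.0407 = 24.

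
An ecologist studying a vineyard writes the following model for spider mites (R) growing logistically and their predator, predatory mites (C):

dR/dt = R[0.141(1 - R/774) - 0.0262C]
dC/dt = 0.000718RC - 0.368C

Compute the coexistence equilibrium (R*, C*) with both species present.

R* ≈ 513, C* ≈ 1.82

From dC/dt = 0 with C > 0: 0.000718R* = 0.368, so R* = 513.
Substitute into dR/dt = 0: 0.141(1 - 513/774) = 0.0262C*.
The bracket is 0.338, giving C* = 0.0476/0.0262 = 1.82.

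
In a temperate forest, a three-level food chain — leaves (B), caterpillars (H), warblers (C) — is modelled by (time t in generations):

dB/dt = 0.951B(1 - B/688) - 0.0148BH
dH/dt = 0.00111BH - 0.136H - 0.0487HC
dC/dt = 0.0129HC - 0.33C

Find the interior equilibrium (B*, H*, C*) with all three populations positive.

B* ≈ 414, H* ≈ 25.6, C* ≈ 6.65

From dC/dt = 0: 0.0129H* = 0.33, so H* = 25.6.
From dB/dt = 0: 0.951(1 - B*/688) = 0.0148·25.6, giving B* = 688·(1 - 0.398) = 414.
From dH/dt = 0: 0.00111·414 - 0.136 = 0.0487C*, so C* = 0.324/0.0487 = 6.65.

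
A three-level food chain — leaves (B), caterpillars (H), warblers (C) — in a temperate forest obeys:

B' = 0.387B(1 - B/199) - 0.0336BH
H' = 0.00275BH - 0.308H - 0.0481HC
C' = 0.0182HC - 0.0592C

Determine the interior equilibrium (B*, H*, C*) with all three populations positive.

B* ≈ 143, H* ≈ 3.25, C* ≈ 1.76

From dC/dt = 0: 0.0182H* = 0.0592, so H* = 3.25.
From dB/dt = 0: 0.387(1 - B*/199) = 0.0336·3.25, giving B* = 199·(1 - 0.282) = 143.
From dH/dt = 0: 0.00275·143 - 0.308 = 0.0481C*, so C* = 0.0847/0.0481 = 1.76.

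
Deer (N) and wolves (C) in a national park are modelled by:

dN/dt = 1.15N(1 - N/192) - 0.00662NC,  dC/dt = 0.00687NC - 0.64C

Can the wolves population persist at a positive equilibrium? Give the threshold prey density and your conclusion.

Threshold N = 93.2; K > 93.2, so yes, the predator persists.

The predator equation gives dC/dt > 0 only when N > 0.64/0.00687 = 93.2.
Without the predator, N → K = 192. Since 192 > 93.2, the predator can invade and persist.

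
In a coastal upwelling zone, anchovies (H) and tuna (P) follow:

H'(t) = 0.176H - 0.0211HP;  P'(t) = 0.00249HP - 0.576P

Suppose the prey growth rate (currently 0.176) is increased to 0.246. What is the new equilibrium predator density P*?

P* ≈ 11.7

At the interior fixed point, setting dH/dt = 0 with H > 0 fixes P* = (prey growth rate)/(HP coefficient) — independent of the other coefficients.
With the change, P* = 0.246/0.0211 = 11.7; it rises from 8.34.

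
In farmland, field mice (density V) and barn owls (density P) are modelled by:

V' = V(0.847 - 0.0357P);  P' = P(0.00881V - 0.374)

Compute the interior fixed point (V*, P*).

Set dP/dt = 0 with P > 0: 0.00881V - 0.374 = 0, so V* = 0.374/0.00881 = 42.5.
Set dV/dt = 0 with V > 0: 0.847 - 0.0357P = 0, so P* = 0.847/0.0357 = 23.7.

V* ≈ 42.5, P* ≈ 23.7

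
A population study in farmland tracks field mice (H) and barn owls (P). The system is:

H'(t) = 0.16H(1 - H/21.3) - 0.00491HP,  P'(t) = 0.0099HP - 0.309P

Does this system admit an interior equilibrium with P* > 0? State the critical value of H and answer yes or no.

Threshold H = 31.2; K < 31.2, so no, the predator goes extinct.

The predator equation gives dP/dt > 0 only when H > 0.309/0.0099 = 31.2.
Without the predator, H → K = 21.3. Since 21.3 < 31.2, the predator cannot invade.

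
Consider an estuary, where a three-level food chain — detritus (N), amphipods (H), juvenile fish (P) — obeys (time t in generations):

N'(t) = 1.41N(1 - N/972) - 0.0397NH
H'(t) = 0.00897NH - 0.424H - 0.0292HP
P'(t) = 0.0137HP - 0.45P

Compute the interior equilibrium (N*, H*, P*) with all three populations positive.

From dP/dt = 0: 0.0137H* = 0.45, so H* = 32.8.
From dN/dt = 0: 1.41(1 - N*/972) = 0.0397·32.8, giving N* = 972·(1 - 0.925) = 73.1.
From dH/dt = 0: 0.00897·73.1 - 0.424 = 0.0292P*, so P* = 0.231/0.0292 = 7.92.

N* ≈ 73.1, H* ≈ 32.8, P* ≈ 7.92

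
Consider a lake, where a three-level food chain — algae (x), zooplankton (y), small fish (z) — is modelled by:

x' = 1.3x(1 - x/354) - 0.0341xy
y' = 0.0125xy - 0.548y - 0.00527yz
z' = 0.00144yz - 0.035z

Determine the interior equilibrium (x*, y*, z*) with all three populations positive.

x* ≈ 128, y* ≈ 24.3, z* ≈ 200

From dz/dt = 0: 0.00144y* = 0.035, so y* = 24.3.
From dx/dt = 0: 1.3(1 - x*/354) = 0.0341·24.3, giving x* = 354·(1 - 0.638) = 128.
From dy/dt = 0: 0.0125·128 - 0.548 = 0.00527z*, so z* = 1.06/0.00527 = 200.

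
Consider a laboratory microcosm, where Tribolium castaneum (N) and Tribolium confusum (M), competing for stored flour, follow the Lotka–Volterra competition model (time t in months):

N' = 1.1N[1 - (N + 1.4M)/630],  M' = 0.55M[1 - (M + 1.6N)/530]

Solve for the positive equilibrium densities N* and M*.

Setting both brackets to zero gives the nullclines N + 1.4M = 630 and 1.6N + M = 530.
Substituting M = 530 - 1.6N into the first: N(1 - 1.4·1.6) = 630 - 1.4·530.
So N* = -112/-1.24 = 90.3, and then M* = 530 - 1.6·90.3 = 385.

N* ≈ 90.3, M* ≈ 385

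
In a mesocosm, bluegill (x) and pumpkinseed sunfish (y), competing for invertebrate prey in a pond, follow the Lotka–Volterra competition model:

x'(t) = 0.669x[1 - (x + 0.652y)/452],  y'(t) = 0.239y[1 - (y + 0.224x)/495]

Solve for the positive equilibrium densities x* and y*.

x* ≈ 151, y* ≈ 461

Setting both brackets to zero gives the nullclines x + 0.652y = 452 and 0.224x + y = 495.
Substituting y = 495 - 0.224x into the first: x(1 - 0.652·0.224) = 452 - 0.652·495.
So x* = 129/0.854 = 151, and then y* = 495 - 0.224·151 = 461.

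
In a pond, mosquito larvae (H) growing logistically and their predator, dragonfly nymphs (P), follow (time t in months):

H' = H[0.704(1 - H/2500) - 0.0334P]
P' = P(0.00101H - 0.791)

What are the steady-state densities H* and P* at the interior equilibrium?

H* ≈ 783, P* ≈ 14.5

From dP/dt = 0 with P > 0: 0.00101H* = 0.791, so H* = 783.
Substitute into dH/dt = 0: 0.704(1 - 783/2500) = 0.0334P*.
The bracket is 0.687, giving P* = 0.483/0.0334 = 14.5.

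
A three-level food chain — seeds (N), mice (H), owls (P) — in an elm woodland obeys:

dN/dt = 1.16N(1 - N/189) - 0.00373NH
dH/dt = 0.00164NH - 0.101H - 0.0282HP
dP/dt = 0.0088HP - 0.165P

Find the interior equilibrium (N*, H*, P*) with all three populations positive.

N* ≈ 178, H* ≈ 18.8, P* ≈ 6.75

From dP/dt = 0: 0.0088H* = 0.165, so H* = 18.8.
From dN/dt = 0: 1.16(1 - N*/189) = 0.00373·18.8, giving N* = 189·(1 - 0.0603) = 178.
From dH/dt = 0: 0.00164·178 - 0.101 = 0.0282P*, so P* = 0.19/0.0282 = 6.75.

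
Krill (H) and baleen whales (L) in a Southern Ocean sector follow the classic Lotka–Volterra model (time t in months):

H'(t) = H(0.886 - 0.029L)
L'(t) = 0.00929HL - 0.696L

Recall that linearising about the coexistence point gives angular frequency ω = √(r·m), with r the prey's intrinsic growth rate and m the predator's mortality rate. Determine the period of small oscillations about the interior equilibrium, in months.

T ≈ 8 months

Here r = 0.886 and m = 0.696, so r·m = 0.617.
ω = √0.617 = 0.785 per month, hence T = 2π/ω ≈ 8 months.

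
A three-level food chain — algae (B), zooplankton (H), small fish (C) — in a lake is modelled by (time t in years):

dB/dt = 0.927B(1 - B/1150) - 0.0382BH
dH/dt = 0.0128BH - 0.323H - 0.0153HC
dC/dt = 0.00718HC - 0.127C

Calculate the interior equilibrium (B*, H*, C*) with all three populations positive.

From dC/dt = 0: 0.00718H* = 0.127, so H* = 17.7.
From dB/dt = 0: 0.927(1 - B*/1150) = 0.0382·17.7, giving B* = 1150·(1 - 0.729) = 312.
From dH/dt = 0: 0.0128·312 - 0.323 = 0.0153C*, so C* = 3.67/0.0153 = 240.

B* ≈ 312, H* ≈ 17.7, C* ≈ 240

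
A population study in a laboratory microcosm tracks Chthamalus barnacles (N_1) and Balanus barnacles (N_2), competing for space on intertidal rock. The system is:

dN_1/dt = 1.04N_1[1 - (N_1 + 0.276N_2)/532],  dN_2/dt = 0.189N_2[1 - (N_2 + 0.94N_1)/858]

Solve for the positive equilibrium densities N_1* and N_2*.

Setting both brackets to zero gives the nullclines N_1 + 0.276N_2 = 532 and 0.94N_1 + N_2 = 858.
Substituting N_2 = 858 - 0.94N_1 into the first: N_1(1 - 0.276·0.94) = 532 - 0.276·858.
So N_1* = 295/0.741 = 399, and then N_2* = 858 - 0.94·399 = 483.

N_1* ≈ 399, N_2* ≈ 483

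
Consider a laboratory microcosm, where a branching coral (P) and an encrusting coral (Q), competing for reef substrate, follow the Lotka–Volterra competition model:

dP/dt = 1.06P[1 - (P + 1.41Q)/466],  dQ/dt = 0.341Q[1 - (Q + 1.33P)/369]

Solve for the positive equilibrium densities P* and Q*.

P* ≈ 62, Q* ≈ 287

Setting both brackets to zero gives the nullclines P + 1.41Q = 466 and 1.33P + Q = 369.
Substituting Q = 369 - 1.33P into the first: P(1 - 1.41·1.33) = 466 - 1.41·369.
So P* = -54.3/-0.875 = 62, and then Q* = 369 - 1.33·62 = 287.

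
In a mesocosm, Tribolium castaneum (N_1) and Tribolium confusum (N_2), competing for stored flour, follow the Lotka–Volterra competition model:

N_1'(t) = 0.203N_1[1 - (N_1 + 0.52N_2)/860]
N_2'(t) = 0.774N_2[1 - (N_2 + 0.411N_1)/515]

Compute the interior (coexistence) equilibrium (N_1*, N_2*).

Setting both brackets to zero gives the nullclines N_1 + 0.52N_2 = 860 and 0.411N_1 + N_2 = 515.
Substituting N_2 = 515 - 0.411N_1 into the first: N_1(1 - 0.52·0.411) = 860 - 0.52·515.
So N_1* = 592/0.786 = 753, and then N_2* = 515 - 0.411·753 = 205.

N_1* ≈ 753, N_2* ≈ 205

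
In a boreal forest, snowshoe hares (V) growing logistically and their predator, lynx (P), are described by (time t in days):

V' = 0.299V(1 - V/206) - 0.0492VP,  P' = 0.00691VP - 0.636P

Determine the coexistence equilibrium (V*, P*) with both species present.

V* ≈ 92, P* ≈ 3.36

From dP/dt = 0 with P > 0: 0.00691V* = 0.636, so V* = 92.
Substitute into dV/dt = 0: 0.299(1 - 92/206) = 0.0492P*.
The bracket is 0.553, giving P* = 0.165/0.0492 = 3.36.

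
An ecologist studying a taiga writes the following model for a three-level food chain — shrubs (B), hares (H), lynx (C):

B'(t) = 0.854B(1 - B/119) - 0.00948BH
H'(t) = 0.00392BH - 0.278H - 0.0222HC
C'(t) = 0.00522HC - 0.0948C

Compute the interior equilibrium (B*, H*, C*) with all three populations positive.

From dC/dt = 0: 0.00522H* = 0.0948, so H* = 18.2.
From dB/dt = 0: 0.854(1 - B*/119) = 0.00948·18.2, giving B* = 119·(1 - 0.202) = 95.
From dH/dt = 0: 0.00392·95 - 0.278 = 0.0222C*, so C* = 0.0944/0.0222 = 4.25.

B* ≈ 95, H* ≈ 18.2, C* ≈ 4.25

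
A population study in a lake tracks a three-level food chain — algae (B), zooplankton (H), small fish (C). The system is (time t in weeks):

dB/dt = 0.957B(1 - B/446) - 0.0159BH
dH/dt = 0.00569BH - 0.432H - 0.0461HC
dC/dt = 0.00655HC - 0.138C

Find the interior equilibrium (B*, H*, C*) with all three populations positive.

From dC/dt = 0: 0.00655H* = 0.138, so H* = 21.1.
From dB/dt = 0: 0.957(1 - B*/446) = 0.0159·21.1, giving B* = 446·(1 - 0.35) = 290.
From dH/dt = 0: 0.00569·290 - 0.432 = 0.0461C*, so C* = 1.22/0.0461 = 26.4.

B* ≈ 290, H* ≈ 21.1, C* ≈ 26.4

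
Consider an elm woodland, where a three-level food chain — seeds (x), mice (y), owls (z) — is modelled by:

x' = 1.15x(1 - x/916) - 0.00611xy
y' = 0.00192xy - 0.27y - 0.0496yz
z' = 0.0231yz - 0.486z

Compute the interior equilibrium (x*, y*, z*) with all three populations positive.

x* ≈ 814, y* ≈ 21, z* ≈ 26.1

From dz/dt = 0: 0.0231y* = 0.486, so y* = 21.
From dx/dt = 0: 1.15(1 - x*/916) = 0.00611·21, giving x* = 916·(1 - 0.112) = 814.
From dy/dt = 0: 0.00192·814 - 0.27 = 0.0496z*, so z* = 1.29/0.0496 = 26.1.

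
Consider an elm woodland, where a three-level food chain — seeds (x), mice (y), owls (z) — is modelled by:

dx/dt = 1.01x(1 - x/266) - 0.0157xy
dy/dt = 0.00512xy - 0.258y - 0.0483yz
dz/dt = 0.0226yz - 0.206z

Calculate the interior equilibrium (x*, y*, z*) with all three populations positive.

From dz/dt = 0: 0.0226y* = 0.206, so y* = 9.12.
From dx/dt = 0: 1.01(1 - x*/266) = 0.0157·9.12, giving x* = 266·(1 - 0.142) = 228.
From dy/dt = 0: 0.00512·228 - 0.258 = 0.0483z*, so z* = 0.911/0.0483 = 18.9.

x* ≈ 228, y* ≈ 9.12, z* ≈ 18.9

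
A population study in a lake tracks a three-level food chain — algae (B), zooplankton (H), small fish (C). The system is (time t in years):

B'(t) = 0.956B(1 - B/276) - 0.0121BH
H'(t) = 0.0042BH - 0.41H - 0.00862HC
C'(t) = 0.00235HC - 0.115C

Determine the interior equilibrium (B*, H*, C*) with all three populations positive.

From dC/dt = 0: 0.00235H* = 0.115, so H* = 48.9.
From dB/dt = 0: 0.956(1 - B*/276) = 0.0121·48.9, giving B* = 276·(1 - 0.619) = 105.
From dH/dt = 0: 0.0042·105 - 0.41 = 0.00862C*, so C* = 0.0312/0.00862 = 3.62.

B* ≈ 105, H* ≈ 48.9, C* ≈ 3.62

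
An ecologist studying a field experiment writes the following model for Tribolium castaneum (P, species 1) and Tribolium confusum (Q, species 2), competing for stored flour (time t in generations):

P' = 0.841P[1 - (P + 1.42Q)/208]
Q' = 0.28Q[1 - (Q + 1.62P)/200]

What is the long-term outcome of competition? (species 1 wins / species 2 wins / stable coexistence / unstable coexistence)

Compare the nullcline intercepts: K1/α12 = 208/1.42 = 146 < K2 = 200; K2/α21 = 200/1.62 = 123 < K1 = 208.
Since both are reversed, neither can invade when rare; the interior point is a saddle.

unstable coexistence (outcome depends on initial conditions)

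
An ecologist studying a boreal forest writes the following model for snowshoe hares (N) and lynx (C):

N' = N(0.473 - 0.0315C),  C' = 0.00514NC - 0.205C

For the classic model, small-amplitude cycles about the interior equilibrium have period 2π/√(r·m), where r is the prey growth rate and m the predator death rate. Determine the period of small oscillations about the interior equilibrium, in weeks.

Here r = 0.473 and m = 0.205, so r·m = 0.097.
ω = √0.097 = 0.311 per week, hence T = 2π/ω ≈ 20.2 weeks.

T ≈ 20.2 weeks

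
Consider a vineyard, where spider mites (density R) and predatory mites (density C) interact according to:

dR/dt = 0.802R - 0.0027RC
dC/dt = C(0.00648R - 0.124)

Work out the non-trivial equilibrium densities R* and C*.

Set dC/dt = 0 with C > 0: 0.00648R - 0.124 = 0, so R* = 0.124/0.00648 = 19.1.
Set dR/dt = 0 with R > 0: 0.802 - 0.0027C = 0, so C* = 0.802/0.0027 = 297.

R* ≈ 19.1, C* ≈ 297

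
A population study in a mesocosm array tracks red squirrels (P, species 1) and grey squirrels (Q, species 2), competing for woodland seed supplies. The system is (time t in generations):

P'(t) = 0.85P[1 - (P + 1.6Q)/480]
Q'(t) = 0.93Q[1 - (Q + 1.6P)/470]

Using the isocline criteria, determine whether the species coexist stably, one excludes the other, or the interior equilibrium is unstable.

unstable coexistence (outcome depends on initial conditions)

Compare the nullcline intercepts: K1/α12 = 480/1.6 = 300 < K2 = 470; K2/α21 = 470/1.6 = 294 < K1 = 480.
Since both are reversed, neither can invade when rare; the interior point is a saddle.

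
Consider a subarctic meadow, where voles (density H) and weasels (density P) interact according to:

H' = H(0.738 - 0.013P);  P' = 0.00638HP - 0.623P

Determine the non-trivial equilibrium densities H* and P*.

Set dP/dt = 0 with P > 0: 0.00638H - 0.623 = 0, so H* = 0.623/0.00638 = 97.6.
Set dH/dt = 0 with H > 0: 0.738 - 0.013P = 0, so P* = 0.738/0.013 = 56.8.

H* ≈ 97.6, P* ≈ 56.8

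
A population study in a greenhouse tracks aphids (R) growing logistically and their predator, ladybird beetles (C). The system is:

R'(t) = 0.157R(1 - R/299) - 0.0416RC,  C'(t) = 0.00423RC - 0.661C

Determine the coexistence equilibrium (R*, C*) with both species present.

From dC/dt = 0 with C > 0: 0.00423R* = 0.661, so R* = 156.
Substitute into dR/dt = 0: 0.157(1 - 156/299) = 0.0416C*.
The bracket is 0.477, giving C* = 0.0749/0.0416 = 1.8.

R* ≈ 156, C* ≈ 1.8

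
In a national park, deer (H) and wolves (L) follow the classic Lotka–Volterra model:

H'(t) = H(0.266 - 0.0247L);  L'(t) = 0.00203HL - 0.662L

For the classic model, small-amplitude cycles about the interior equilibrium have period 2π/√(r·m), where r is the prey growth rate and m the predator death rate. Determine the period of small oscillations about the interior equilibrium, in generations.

Here r = 0.266 and m = 0.662, so r·m = 0.176.
ω = √0.176 = 0.42 per generation, hence T = 2π/ω ≈ 15 generations.

T ≈ 15 generations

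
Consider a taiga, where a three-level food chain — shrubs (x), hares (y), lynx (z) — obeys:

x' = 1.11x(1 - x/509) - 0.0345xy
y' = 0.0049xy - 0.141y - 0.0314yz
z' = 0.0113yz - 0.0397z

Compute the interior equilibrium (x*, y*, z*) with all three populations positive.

x* ≈ 453, y* ≈ 3.51, z* ≈ 66.3

From dz/dt = 0: 0.0113y* = 0.0397, so y* = 3.51.
From dx/dt = 0: 1.11(1 - x*/509) = 0.0345·3.51, giving x* = 509·(1 - 0.109) = 453.
From dy/dt = 0: 0.0049·453 - 0.141 = 0.0314z*, so z* = 2.08/0.0314 = 66.3.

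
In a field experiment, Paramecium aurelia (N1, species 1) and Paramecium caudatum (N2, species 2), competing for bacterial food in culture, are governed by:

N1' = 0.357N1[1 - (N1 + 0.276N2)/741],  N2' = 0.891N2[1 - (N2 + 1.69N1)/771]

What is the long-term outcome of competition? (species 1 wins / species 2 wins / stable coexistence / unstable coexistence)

species 1 excludes species 2

Compare the nullcline intercepts: K1/α12 = 741/0.276 = 2680 > K2 = 771; K2/α21 = 771/1.69 = 456 < K1 = 741.
Since the inequalities point opposite ways, species 1 can invade but species 2 cannot.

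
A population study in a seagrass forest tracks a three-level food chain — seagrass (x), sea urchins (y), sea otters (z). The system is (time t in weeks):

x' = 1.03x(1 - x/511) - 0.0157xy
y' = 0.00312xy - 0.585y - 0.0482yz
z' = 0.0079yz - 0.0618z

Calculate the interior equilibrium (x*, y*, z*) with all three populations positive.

x* ≈ 450, y* ≈ 7.82, z* ≈ 17

From dz/dt = 0: 0.0079y* = 0.0618, so y* = 7.82.
From dx/dt = 0: 1.03(1 - x*/511) = 0.0157·7.82, giving x* = 511·(1 - 0.119) = 450.
From dy/dt = 0: 0.00312·450 - 0.585 = 0.0482z*, so z* = 0.819/0.0482 = 17.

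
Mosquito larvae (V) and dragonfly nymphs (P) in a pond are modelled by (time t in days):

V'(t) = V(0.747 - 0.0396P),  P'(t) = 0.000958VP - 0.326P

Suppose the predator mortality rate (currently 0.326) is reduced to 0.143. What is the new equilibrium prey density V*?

V* ≈ 149

At the interior fixed point, setting dP/dt = 0 with P > 0 fixes V* = (predator death rate)/(VP coefficient) — independent of the other coefficients.
With the change, V* = 0.143/0.000958 = 149; it falls from 340.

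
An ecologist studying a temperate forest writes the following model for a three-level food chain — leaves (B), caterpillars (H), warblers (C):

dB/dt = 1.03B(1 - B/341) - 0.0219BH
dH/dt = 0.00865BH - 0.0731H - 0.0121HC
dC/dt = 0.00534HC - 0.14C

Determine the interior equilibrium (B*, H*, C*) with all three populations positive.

B* ≈ 151, H* ≈ 26.2, C* ≈ 102

From dC/dt = 0: 0.00534H* = 0.14, so H* = 26.2.
From dB/dt = 0: 1.03(1 - B*/341) = 0.0219·26.2, giving B* = 341·(1 - 0.557) = 151.
From dH/dt = 0: 0.00865·151 - 0.0731 = 0.0121C*, so C* = 1.23/0.0121 = 102.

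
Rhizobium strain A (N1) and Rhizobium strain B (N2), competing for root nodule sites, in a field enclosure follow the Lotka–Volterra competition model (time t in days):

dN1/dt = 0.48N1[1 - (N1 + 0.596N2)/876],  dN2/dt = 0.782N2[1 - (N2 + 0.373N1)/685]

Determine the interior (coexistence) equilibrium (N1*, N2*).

Setting both brackets to zero gives the nullclines N1 + 0.596N2 = 876 and 0.373N1 + N2 = 685.
Substituting N2 = 685 - 0.373N1 into the first: N1(1 - 0.596·0.373) = 876 - 0.596·685.
So N1* = 468/0.778 = 601, and then N2* = 685 - 0.373·601 = 461.

N1* ≈ 601, N2* ≈ 461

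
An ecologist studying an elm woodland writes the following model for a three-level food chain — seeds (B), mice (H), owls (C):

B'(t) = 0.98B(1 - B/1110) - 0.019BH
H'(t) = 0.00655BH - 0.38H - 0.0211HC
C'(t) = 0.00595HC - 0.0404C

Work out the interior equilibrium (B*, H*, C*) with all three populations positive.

B* ≈ 964, H* ≈ 6.79, C* ≈ 281

From dC/dt = 0: 0.00595H* = 0.0404, so H* = 6.79.
From dB/dt = 0: 0.98(1 - B*/1110) = 0.019·6.79, giving B* = 1110·(1 - 0.132) = 964.
From dH/dt = 0: 0.00655·964 - 0.38 = 0.0211C*, so C* = 5.93/0.0211 = 281.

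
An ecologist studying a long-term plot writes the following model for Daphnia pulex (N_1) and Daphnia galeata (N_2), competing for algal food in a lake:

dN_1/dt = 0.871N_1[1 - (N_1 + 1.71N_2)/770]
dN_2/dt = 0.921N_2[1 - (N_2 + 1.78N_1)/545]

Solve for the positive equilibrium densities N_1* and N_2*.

Setting both brackets to zero gives the nullclines N_1 + 1.71N_2 = 770 and 1.78N_1 + N_2 = 545.
Substituting N_2 = 545 - 1.78N_1 into the first: N_1(1 - 1.71·1.78) = 770 - 1.71·545.
So N_1* = -162/-2.04 = 79.2, and then N_2* = 545 - 1.78·79.2 = 404.

N_1* ≈ 79.2, N_2* ≈ 404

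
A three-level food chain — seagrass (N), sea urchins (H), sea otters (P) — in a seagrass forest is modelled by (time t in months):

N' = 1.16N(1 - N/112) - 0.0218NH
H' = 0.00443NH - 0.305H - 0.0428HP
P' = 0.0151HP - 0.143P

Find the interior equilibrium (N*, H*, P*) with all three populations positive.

From dP/dt = 0: 0.0151H* = 0.143, so H* = 9.47.
From dN/dt = 0: 1.16(1 - N*/112) = 0.0218·9.47, giving N* = 112·(1 - 0.178) = 92.1.
From dH/dt = 0: 0.00443·92.1 - 0.305 = 0.0428P*, so P* = 0.103/0.0428 = 2.4.

N* ≈ 92.1, H* ≈ 9.47, P* ≈ 2.4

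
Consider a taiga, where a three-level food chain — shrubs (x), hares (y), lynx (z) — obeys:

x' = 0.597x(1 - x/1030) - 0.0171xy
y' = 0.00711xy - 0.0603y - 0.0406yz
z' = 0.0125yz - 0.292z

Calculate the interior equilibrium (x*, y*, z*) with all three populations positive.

x* ≈ 341, y* ≈ 23.4, z* ≈ 58.2

From dz/dt = 0: 0.0125y* = 0.292, so y* = 23.4.
From dx/dt = 0: 0.597(1 - x*/1030) = 0.0171·23.4, giving x* = 1030·(1 - 0.669) = 341.
From dy/dt = 0: 0.00711·341 - 0.0603 = 0.0406z*, so z* = 2.36/0.0406 = 58.2.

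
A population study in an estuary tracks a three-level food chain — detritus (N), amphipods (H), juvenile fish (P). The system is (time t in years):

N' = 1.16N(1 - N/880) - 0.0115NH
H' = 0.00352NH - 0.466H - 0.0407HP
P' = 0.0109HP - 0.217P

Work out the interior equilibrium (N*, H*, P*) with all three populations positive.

From dP/dt = 0: 0.0109H* = 0.217, so H* = 19.9.
From dN/dt = 0: 1.16(1 - N*/880) = 0.0115·19.9, giving N* = 880·(1 - 0.197) = 706.
From dH/dt = 0: 0.00352·706 - 0.466 = 0.0407P*, so P* = 2.02/0.0407 = 49.6.

N* ≈ 706, H* ≈ 19.9, P* ≈ 49.6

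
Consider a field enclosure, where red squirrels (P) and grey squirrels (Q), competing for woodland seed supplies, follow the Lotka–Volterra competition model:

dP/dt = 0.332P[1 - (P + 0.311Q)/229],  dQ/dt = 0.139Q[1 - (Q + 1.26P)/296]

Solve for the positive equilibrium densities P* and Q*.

P* ≈ 225, Q* ≈ 12.3

Setting both brackets to zero gives the nullclines P + 0.311Q = 229 and 1.26P + Q = 296.
Substituting Q = 296 - 1.26P into the first: P(1 - 0.311·1.26) = 229 - 0.311·296.
So P* = 137/0.608 = 225, and then Q* = 296 - 1.26·225 = 12.3.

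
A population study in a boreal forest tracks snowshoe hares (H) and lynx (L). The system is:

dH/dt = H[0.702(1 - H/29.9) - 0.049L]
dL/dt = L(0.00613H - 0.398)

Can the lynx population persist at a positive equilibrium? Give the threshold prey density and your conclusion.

The predator equation gives dL/dt > 0 only when H > 0.398/0.00613 = 64.9.
Without the predator, H → K = 29.9. Since 29.9 < 64.9, the predator cannot invade.

Threshold H = 64.9; K < 64.9, so no, the predator goes extinct.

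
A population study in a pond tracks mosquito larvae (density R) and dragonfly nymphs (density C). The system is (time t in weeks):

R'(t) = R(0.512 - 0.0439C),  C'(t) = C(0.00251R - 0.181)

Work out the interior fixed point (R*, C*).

R* ≈ 72.1, C* ≈ 11.7

Set dC/dt = 0 with C > 0: 0.00251R - 0.181 = 0, so R* = 0.181/0.00251 = 72.1.
Set dR/dt = 0 with R > 0: 0.512 - 0.0439C = 0, so C* = 0.512/0.0439 = 11.7.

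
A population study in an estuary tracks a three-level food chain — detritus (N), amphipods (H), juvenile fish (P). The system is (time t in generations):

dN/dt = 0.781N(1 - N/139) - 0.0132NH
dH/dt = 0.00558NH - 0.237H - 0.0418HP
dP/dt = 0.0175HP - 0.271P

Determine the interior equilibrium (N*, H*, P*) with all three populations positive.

N* ≈ 103, H* ≈ 15.5, P* ≈ 8.03

From dP/dt = 0: 0.0175H* = 0.271, so H* = 15.5.
From dN/dt = 0: 0.781(1 - N*/139) = 0.0132·15.5, giving N* = 139·(1 - 0.262) = 103.
From dH/dt = 0: 0.00558·103 - 0.237 = 0.0418P*, so P* = 0.336/0.0418 = 8.03.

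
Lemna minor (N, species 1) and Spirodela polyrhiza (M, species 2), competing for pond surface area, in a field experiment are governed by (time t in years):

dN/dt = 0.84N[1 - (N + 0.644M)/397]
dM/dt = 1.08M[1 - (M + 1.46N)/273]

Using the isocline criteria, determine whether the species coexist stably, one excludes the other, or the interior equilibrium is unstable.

species 1 excludes species 2

Compare the nullcline intercepts: K1/α12 = 397/0.644 = 616 > K2 = 273; K2/α21 = 273/1.46 = 187 < K1 = 397.
Since the inequalities point opposite ways, species 1 can invade but species 2 cannot.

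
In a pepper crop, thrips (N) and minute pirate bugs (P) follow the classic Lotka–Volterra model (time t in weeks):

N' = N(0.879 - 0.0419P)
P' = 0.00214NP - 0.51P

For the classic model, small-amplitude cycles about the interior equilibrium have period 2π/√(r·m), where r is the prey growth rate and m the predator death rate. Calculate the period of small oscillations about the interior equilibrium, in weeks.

T ≈ 9.38 weeks

Here r = 0.879 and m = 0.51, so r·m = 0.448.
ω = √0.448 = 0.67 per week, hence T = 2π/ω ≈ 9.38 weeks.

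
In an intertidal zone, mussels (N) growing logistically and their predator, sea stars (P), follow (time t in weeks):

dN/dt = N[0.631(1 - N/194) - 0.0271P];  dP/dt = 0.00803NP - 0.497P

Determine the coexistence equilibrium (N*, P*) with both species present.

From dP/dt = 0 with P > 0: 0.00803N* = 0.497, so N* = 61.9.
Substitute into dN/dt = 0: 0.631(1 - 61.9/194) = 0.0271P*.
The bracket is 0.681, giving P* = 0.43/0.0271 = 15.9.

N* ≈ 61.9, P* ≈ 15.9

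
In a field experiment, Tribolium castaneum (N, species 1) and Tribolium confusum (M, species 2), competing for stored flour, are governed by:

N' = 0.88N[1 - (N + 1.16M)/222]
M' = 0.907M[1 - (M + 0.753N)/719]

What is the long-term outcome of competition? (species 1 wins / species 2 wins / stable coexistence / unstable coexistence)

Compare the nullcline intercepts: K1/α12 = 222/1.16 = 191 < K2 = 719; K2/α21 = 719/0.753 = 955 > K1 = 222.
Since the inequalities point opposite ways, species 2 can invade but species 1 cannot.

species 2 excludes species 1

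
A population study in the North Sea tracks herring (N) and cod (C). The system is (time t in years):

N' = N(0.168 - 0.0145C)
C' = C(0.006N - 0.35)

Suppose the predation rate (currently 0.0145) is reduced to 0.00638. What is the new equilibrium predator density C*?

C* ≈ 26.3

At the interior fixed point, setting dN/dt = 0 with N > 0 fixes C* = (prey growth rate)/(NC coefficient) — independent of the other coefficients.
With the change, C* = 0.168/0.00638 = 26.3; it rises from 11.6.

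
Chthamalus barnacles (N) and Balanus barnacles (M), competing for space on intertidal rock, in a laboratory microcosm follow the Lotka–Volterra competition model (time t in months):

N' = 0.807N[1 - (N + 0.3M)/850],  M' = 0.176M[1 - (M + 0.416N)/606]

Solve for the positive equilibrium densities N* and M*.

N* ≈ 763, M* ≈ 288

Setting both brackets to zero gives the nullclines N + 0.3M = 850 and 0.416N + M = 606.
Substituting M = 606 - 0.416N into the first: N(1 - 0.3·0.416) = 850 - 0.3·606.
So N* = 668/0.875 = 763, and then M* = 606 - 0.416·763 = 288.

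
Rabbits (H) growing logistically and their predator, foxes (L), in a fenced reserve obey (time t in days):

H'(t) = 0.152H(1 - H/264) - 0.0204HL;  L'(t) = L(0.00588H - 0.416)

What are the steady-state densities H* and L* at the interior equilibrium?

From dL/dt = 0 with L > 0: 0.00588H* = 0.416, so H* = 70.7.
Substitute into dH/dt = 0: 0.152(1 - 70.7/264) = 0.0204L*.
The bracket is 0.732, giving L* = 0.111/0.0204 = 5.45.

H* ≈ 70.7, L* ≈ 5.45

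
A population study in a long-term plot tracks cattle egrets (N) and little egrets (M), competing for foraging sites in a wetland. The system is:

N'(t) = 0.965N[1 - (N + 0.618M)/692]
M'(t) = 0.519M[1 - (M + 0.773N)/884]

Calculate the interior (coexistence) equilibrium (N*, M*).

Setting both brackets to zero gives the nullclines N + 0.618M = 692 and 0.773N + M = 884.
Substituting M = 884 - 0.773N into the first: N(1 - 0.618·0.773) = 692 - 0.618·884.
So N* = 146/0.522 = 279, and then M* = 884 - 0.773·279 = 668.

N* ≈ 279, M* ≈ 668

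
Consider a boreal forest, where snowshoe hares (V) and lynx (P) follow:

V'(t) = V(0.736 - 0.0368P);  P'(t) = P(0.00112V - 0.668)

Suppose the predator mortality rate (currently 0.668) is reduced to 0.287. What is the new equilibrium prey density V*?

At the interior fixed point, setting dP/dt = 0 with P > 0 fixes V* = (predator death rate)/(VP coefficient) — independent of the other coefficients.
With the change, V* = 0.287/0.00112 = 256; it falls from 596.

V* ≈ 256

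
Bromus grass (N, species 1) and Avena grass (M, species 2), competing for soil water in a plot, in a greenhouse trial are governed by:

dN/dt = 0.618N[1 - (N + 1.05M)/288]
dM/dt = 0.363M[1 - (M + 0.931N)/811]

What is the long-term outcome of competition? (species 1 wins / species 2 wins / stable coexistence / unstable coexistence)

Compare the nullcline intercepts: K1/α12 = 288/1.05 = 274 < K2 = 811; K2/α21 = 811/0.931 = 871 > K1 = 288.
Since the inequalities point opposite ways, species 2 can invade but species 1 cannot.

species 2 excludes species 1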